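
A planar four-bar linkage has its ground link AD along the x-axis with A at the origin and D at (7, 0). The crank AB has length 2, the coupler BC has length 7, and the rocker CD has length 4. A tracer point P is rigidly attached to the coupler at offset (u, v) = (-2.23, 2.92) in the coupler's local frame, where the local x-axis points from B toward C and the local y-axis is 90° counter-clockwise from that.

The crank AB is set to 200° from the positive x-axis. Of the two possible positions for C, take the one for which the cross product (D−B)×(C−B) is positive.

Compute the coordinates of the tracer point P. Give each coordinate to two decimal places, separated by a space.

-5.27 0.72

A=(0,0), D=(7.00,0)
B = A + 2.00·(cos200°, sin200°) = (-1.8794, -0.6840)
|BD| = 8.9057
circle(B,7.00) ∩ circle(D,4.00): a=6.3056, h=3.0397
  candidates: C₊=(4.1741,2.8310) cross=27.070; C₋=(4.6411,-3.2304) cross=-27.070
  mode + wants cross > 0 → take C=(4.1741,2.8310) (cross=27.070)
ex = (C−B)/|BC| = (0.8648,0.5021); ey = (-0.5021,0.8648)
P = B + -2.23·ex + 2.92·ey = (-5.2741,0.7214)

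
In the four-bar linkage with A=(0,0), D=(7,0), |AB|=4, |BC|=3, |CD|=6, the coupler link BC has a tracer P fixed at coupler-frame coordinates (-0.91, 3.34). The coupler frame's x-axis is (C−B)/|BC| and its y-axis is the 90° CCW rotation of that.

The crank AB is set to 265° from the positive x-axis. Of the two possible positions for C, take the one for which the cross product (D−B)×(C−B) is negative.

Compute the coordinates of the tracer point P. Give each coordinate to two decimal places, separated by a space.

A=(0,0), D=(7.00,0)
B = A + 4.00·(cos265°, sin265°) = (-0.3486, -3.9848)
|BD| = 8.3595
circle(B,3.00) ∩ circle(D,6.00): a=2.5648, h=1.5562
  candidates: C₊=(1.1642,-1.3942) cross=13.009; C₋=(2.6478,-4.1302) cross=-13.009
  mode - wants cross < 0 → take C=(2.6478,-4.1302) (cross=-13.009)
ex = (C−B)/|BC| = (0.9988,-0.0485); ey = (0.0485,0.9988)
P = B + -0.91·ex + 3.34·ey = (-1.0956,-0.6046)

-1.10 -0.60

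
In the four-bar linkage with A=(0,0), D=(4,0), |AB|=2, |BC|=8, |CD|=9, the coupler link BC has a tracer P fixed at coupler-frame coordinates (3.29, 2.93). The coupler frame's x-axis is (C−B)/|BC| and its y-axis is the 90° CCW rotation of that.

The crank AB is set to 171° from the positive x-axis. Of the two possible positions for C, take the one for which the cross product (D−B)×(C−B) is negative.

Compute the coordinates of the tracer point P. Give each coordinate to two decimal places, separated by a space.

1.40 -2.52

A=(0,0), D=(4.00,0)
B = A + 2.00·(cos171°, sin171°) = (-1.9754, 0.3129)
|BD| = 5.9836
circle(B,8.00) ∩ circle(D,9.00): a=1.5712, h=7.8442
  candidates: C₊=(0.0039,8.0642) cross=46.936; C₋=(-0.8165,-7.6027) cross=-46.936
  mode - wants cross < 0 → take C=(-0.8165,-7.6027) (cross=-46.936)
ex = (C−B)/|BC| = (0.1449,-0.9895); ey = (0.9895,0.1449)
P = B + 3.29·ex + 2.93·ey = (1.4003,-2.5180)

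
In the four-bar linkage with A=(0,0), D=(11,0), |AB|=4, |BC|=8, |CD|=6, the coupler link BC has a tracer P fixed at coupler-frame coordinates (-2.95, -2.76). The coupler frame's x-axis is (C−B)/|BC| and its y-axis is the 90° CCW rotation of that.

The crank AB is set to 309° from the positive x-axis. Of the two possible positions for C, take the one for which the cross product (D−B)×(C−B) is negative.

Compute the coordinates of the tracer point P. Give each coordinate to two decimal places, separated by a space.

A=(0,0), D=(11.00,0)
B = A + 4.00·(cos309°, sin309°) = (2.5173, -3.1086)
|BD| = 9.0344
circle(B,8.00) ∩ circle(D,6.00): a=6.0668, h=5.2148
  candidates: C₊=(6.4193,3.8752) cross=47.112; C₋=(10.0080,-5.9174) cross=-47.112
  mode - wants cross < 0 → take C=(10.0080,-5.9174) (cross=-47.112)
ex = (C−B)/|BC| = (0.9363,-0.3511); ey = (0.3511,0.9363)
P = B + -2.95·ex + -2.76·ey = (-1.2140,-4.6571)

-1.21 -4.66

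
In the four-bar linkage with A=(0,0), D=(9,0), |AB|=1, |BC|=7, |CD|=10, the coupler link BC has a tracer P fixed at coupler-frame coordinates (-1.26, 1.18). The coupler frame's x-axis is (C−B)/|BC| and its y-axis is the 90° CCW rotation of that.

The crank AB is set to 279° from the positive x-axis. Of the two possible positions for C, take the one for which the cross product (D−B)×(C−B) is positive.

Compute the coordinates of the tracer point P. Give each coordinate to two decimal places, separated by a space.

A=(0,0), D=(9.00,0)
B = A + 1.00·(cos279°, sin279°) = (0.1564, -0.9877)
|BD| = 8.8985
circle(B,7.00) ∩ circle(D,10.00): a=1.5836, h=6.8185
  candidates: C₊=(0.9735,5.9645) cross=60.675; C₋=(2.4871,-7.5883) cross=-60.675
  mode + wants cross > 0 → take C=(0.9735,5.9645) (cross=60.675)
ex = (C−B)/|BC| = (0.1167,0.9932); ey = (-0.9932,0.1167)
P = B + -1.26·ex + 1.18·ey = (-1.1626,-2.1013)

-1.16 -2.10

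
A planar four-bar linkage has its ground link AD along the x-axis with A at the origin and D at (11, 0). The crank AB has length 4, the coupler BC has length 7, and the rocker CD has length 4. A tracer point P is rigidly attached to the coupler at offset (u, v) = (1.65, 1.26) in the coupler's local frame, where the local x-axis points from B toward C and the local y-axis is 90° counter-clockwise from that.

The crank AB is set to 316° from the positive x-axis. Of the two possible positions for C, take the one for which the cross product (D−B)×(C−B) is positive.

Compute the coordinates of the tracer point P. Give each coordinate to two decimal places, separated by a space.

3.11 -0.72

A=(0,0), D=(11.00,0)
B = A + 4.00·(cos316°, sin316°) = (2.8774, -2.7786)
|BD| = 8.5848
circle(B,7.00) ∩ circle(D,4.00): a=6.2144, h=3.2220
  candidates: C₊=(7.7144,2.2814) cross=27.660; C₋=(9.8001,-3.8158) cross=-27.660
  mode + wants cross > 0 → take C=(7.7144,2.2814) (cross=27.660)
ex = (C−B)/|BC| = (0.6910,0.7229); ey = (-0.7229,0.6910)
P = B + 1.65·ex + 1.26·ey = (3.1067,-0.7153)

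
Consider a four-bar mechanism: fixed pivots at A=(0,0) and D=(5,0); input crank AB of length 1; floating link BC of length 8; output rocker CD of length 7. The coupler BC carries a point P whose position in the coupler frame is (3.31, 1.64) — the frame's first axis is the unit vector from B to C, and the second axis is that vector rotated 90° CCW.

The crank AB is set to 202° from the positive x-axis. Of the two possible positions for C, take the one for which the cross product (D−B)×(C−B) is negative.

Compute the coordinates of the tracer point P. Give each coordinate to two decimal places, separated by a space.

2.33 -2.11

A=(0,0), D=(5.00,0)
B = A + 1.00·(cos202°, sin202°) = (-0.9272, -0.3746)
|BD| = 5.9390
circle(B,8.00) ∩ circle(D,7.00): a=4.2323, h=6.7888
  candidates: C₊=(2.8685,6.6676) cross=40.319; C₋=(3.7249,-6.8829) cross=-40.319
  mode - wants cross < 0 → take C=(3.7249,-6.8829) (cross=-40.319)
ex = (C−B)/|BC| = (0.5815,-0.8135); ey = (0.8135,0.5815)
P = B + 3.31·ex + 1.64·ey = (2.3318,-2.1137)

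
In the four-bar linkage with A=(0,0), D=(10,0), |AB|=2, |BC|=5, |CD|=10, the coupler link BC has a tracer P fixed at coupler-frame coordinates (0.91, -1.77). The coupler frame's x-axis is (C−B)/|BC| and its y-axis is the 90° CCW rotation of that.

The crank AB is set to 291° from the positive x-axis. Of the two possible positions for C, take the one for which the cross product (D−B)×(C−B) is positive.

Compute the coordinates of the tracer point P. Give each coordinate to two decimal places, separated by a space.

2.45 -0.88

A=(0,0), D=(10.00,0)
B = A + 2.00·(cos291°, sin291°) = (0.7167, -1.8672)
|BD| = 9.4692
circle(B,5.00) ∩ circle(D,10.00): a=0.7744, h=4.9397
  candidates: C₊=(0.5019,3.1282) cross=46.775; C₋=(2.4499,-6.5572) cross=-46.775
  mode + wants cross > 0 → take C=(0.5019,3.1282) (cross=46.775)
ex = (C−B)/|BC| = (-0.0430,0.9991); ey = (-0.9991,-0.0430)
P = B + 0.91·ex + -1.77·ey = (2.4460,-0.8819)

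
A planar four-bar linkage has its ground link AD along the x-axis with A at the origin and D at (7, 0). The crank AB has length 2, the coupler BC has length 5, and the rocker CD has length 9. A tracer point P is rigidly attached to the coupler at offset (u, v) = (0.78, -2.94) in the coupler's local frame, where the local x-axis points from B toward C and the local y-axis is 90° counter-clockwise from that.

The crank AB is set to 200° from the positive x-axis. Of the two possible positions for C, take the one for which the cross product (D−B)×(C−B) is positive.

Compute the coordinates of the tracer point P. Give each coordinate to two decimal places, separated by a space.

1.15 -0.47

A=(0,0), D=(7.00,0)
B = A + 2.00·(cos200°, sin200°) = (-1.8794, -0.6840)
|BD| = 8.9057
circle(B,5.00) ∩ circle(D,9.00): a=1.3088, h=4.8257
  candidates: C₊=(-0.9451,4.2279) cross=42.976; C₋=(-0.2038,-5.3949) cross=-42.976
  mode + wants cross > 0 → take C=(-0.9451,4.2279) (cross=42.976)
ex = (C−B)/|BC| = (0.1869,0.9824); ey = (-0.9824,0.1869)
P = B + 0.78·ex + -2.94·ey = (1.1546,-0.4671)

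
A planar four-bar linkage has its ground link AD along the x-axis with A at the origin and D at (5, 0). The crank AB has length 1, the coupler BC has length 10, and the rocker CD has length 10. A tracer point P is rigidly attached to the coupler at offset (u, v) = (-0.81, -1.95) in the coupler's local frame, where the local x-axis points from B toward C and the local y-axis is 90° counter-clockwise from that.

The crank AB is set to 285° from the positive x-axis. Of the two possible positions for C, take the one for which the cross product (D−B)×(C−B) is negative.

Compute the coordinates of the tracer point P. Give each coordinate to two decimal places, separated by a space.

A=(0,0), D=(5.00,0)
B = A + 1.00·(cos285°, sin285°) = (0.2588, -0.9659)
|BD| = 4.8386
circle(B,10.00) ∩ circle(D,10.00): a=2.4193, h=9.7029
  candidates: C₊=(0.6924,9.0247) cross=46.948; C₋=(4.5664,-9.9906) cross=-46.948
  mode - wants cross < 0 → take C=(4.5664,-9.9906) (cross=-46.948)
ex = (C−B)/|BC| = (0.4308,-0.9025); ey = (0.9025,0.4308)
P = B + -0.81·ex + -1.95·ey = (-1.8499,-1.0749)

-1.85 -1.07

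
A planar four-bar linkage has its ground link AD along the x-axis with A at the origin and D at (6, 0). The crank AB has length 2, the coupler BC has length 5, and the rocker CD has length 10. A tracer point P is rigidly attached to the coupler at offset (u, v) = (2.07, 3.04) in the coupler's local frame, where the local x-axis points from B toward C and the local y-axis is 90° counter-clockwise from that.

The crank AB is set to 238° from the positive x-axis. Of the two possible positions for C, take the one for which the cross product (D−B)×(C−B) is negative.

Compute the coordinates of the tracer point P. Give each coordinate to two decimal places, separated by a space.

1.81 -3.99

A=(0,0), D=(6.00,0)
B = A + 2.00·(cos238°, sin238°) = (-1.0598, -1.6961)
|BD| = 7.2607
circle(B,5.00) ∩ circle(D,10.00): a=-1.5344, h=4.7587
  candidates: C₊=(-3.6634,2.5725) cross=34.552; C₋=(-1.4402,-6.6816) cross=-34.552
  mode - wants cross < 0 → take C=(-1.4402,-6.6816) (cross=-34.552)
ex = (C−B)/|BC| = (-0.0761,-0.9971); ey = (0.9971,-0.0761)
P = B + 2.07·ex + 3.04·ey = (1.8139,-3.9913)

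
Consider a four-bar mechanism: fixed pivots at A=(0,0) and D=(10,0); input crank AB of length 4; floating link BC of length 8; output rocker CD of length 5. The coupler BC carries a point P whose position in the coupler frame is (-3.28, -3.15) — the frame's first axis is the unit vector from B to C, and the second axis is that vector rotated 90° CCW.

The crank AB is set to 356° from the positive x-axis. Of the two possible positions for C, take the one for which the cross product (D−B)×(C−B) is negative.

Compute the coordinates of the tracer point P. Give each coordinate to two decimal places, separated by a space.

-0.51 -0.90

A=(0,0), D=(10.00,0)
B = A + 4.00·(cos356°, sin356°) = (3.9903, -0.2790)
|BD| = 6.0162
circle(B,8.00) ∩ circle(D,5.00): a=6.2493, h=4.9946
  candidates: C₊=(10.0012,5.0000) cross=30.048; C₋=(10.4645,-4.9784) cross=-30.048
  mode - wants cross < 0 → take C=(10.4645,-4.9784) (cross=-30.048)
ex = (C−B)/|BC| = (0.8093,-0.5874); ey = (0.5874,0.8093)
P = B + -3.28·ex + -3.15·ey = (-0.5146,-0.9015)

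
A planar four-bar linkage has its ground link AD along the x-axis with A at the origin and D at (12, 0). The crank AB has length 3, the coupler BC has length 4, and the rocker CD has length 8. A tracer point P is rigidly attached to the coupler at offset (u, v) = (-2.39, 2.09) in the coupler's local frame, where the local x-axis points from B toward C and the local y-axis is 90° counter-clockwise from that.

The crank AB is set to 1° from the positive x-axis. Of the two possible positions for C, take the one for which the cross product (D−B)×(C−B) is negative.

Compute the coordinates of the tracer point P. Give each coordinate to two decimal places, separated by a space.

A=(0,0), D=(12.00,0)
B = A + 3.00·(cos1°, sin1°) = (2.9995, 0.0524)
|BD| = 9.0006
circle(B,4.00) ∩ circle(D,8.00): a=1.8338, h=3.5549
  candidates: C₊=(4.8540,3.5965) cross=31.996; C₋=(4.8127,-3.5131) cross=-31.996
  mode - wants cross < 0 → take C=(4.8127,-3.5131) (cross=-31.996)
ex = (C−B)/|BC| = (0.4533,-0.8914); ey = (0.8914,0.4533)
P = B + -2.39·ex + 2.09·ey = (3.7792,3.1301)

3.78 3.13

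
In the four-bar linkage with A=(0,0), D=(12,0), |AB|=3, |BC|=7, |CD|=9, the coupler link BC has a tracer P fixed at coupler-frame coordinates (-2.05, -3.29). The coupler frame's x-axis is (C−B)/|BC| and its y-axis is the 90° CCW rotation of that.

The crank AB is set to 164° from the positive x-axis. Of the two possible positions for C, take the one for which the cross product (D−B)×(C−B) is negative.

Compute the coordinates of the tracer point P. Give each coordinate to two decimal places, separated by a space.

-6.22 -1.15

A=(0,0), D=(12.00,0)
B = A + 3.00·(cos164°, sin164°) = (-2.8838, 0.8269)
|BD| = 14.9067
circle(B,7.00) ∩ circle(D,9.00): a=6.3800, h=2.8801
  candidates: C₊=(3.6462,3.3487) cross=42.934; C₋=(3.3267,-2.4027) cross=-42.934
  mode - wants cross < 0 → take C=(3.3267,-2.4027) (cross=-42.934)
ex = (C−B)/|BC| = (0.8872,-0.4614); ey = (0.4614,0.8872)
P = B + -2.05·ex + -3.29·ey = (-6.2205,-1.1462)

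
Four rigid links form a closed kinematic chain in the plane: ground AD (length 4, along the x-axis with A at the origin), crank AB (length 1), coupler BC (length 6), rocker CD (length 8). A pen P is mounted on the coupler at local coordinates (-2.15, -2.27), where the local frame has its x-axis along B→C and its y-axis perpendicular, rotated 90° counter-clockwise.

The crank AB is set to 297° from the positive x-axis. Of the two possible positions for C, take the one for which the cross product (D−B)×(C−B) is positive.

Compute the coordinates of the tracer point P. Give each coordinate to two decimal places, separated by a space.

A=(0,0), D=(4.00,0)
B = A + 1.00·(cos297°, sin297°) = (0.4540, -0.8910)
|BD| = 3.6562
circle(B,6.00) ∩ circle(D,8.00): a=-2.0010, h=5.6565
  candidates: C₊=(-2.8651,4.1074) cross=20.682; C₋=(-0.1082,-6.8646) cross=-20.682
  mode + wants cross > 0 → take C=(-2.8651,4.1074) (cross=20.682)
ex = (C−B)/|BC| = (-0.5532,0.8331); ey = (-0.8331,-0.5532)
P = B + -2.15·ex + -2.27·ey = (3.5344,-1.4264)

3.53 -1.43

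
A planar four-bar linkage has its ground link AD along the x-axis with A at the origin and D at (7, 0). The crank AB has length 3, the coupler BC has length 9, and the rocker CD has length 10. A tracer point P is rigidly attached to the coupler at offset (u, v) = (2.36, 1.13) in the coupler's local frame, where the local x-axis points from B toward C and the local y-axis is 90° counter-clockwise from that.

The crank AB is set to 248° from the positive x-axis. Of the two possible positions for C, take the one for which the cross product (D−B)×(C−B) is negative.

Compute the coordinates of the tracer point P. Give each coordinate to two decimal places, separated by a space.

1.25 -3.88

A=(0,0), D=(7.00,0)
B = A + 3.00·(cos248°, sin248°) = (-1.1238, -2.7816)
|BD| = 8.5868
circle(B,9.00) ∩ circle(D,10.00): a=3.1871, h=8.4168
  candidates: C₊=(-0.8351,6.2138) cross=72.274; C₋=(4.6179,-9.7121) cross=-72.274
  mode - wants cross < 0 → take C=(4.6179,-9.7121) (cross=-72.274)
ex = (C−B)/|BC| = (0.6380,-0.7701); ey = (0.7701,0.6380)
P = B + 2.36·ex + 1.13·ey = (1.2520,-3.8780)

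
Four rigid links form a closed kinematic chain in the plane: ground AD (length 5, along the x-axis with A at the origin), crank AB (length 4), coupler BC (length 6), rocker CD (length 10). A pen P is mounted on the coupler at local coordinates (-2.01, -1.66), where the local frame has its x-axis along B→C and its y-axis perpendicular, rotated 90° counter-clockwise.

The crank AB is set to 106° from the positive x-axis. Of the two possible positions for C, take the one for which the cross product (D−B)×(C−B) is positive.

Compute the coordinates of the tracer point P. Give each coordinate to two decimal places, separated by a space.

-0.42 1.33

A=(0,0), D=(5.00,0)
B = A + 4.00·(cos106°, sin106°) = (-1.1025, 3.8450)
|BD| = 7.2129
circle(B,6.00) ∩ circle(D,10.00): a=-0.8301, h=5.9423
  candidates: C₊=(1.3629,9.3151) cross=42.861; C₋=(-4.9726,-0.7400) cross=-42.861
  mode + wants cross > 0 → take C=(1.3629,9.3151) (cross=42.861)
ex = (C−B)/|BC| = (0.4109,0.9117); ey = (-0.9117,0.4109)
P = B + -2.01·ex + -1.66·ey = (-0.4151,1.3305)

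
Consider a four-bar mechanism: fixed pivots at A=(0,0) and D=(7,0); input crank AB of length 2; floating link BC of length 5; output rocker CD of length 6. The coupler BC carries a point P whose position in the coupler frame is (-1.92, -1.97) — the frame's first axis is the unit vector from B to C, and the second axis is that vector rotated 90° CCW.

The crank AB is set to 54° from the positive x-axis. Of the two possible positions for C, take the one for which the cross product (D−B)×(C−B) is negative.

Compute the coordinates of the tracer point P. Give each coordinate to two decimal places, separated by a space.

-1.08 3.19

A=(0,0), D=(7.00,0)
B = A + 2.00·(cos54°, sin54°) = (1.1756, 1.6180)
|BD| = 6.0450
circle(B,5.00) ∩ circle(D,6.00): a=2.1127, h=4.5317
  candidates: C₊=(4.4241,5.4189) cross=27.394; C₋=(1.9982,-3.3138) cross=-27.394
  mode - wants cross < 0 → take C=(1.9982,-3.3138) (cross=-27.394)
ex = (C−B)/|BC| = (0.1645,-0.9864); ey = (0.9864,0.1645)
P = B + -1.92·ex + -1.97·ey = (-1.0835,3.1878)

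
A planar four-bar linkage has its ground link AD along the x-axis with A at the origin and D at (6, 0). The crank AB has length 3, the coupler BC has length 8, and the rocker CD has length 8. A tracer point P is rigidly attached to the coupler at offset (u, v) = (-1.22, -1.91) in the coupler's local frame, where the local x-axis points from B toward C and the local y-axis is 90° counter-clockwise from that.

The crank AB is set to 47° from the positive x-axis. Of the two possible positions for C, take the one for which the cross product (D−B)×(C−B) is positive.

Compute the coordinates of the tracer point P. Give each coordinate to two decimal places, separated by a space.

A=(0,0), D=(6.00,0)
B = A + 3.00·(cos47°, sin47°) = (2.0460, 2.1941)
|BD| = 4.5220
circle(B,8.00) ∩ circle(D,8.00): a=2.2610, h=7.6739
  candidates: C₊=(7.7464,7.8071) cross=34.701; C₋=(0.2996,-5.6130) cross=-34.701
  mode + wants cross > 0 → take C=(7.7464,7.8071) (cross=34.701)
ex = (C−B)/|BC| = (0.7125,0.7016); ey = (-0.7016,0.7125)
P = B + -1.22·ex + -1.91·ey = (2.5168,-0.0229)

2.52 -0.02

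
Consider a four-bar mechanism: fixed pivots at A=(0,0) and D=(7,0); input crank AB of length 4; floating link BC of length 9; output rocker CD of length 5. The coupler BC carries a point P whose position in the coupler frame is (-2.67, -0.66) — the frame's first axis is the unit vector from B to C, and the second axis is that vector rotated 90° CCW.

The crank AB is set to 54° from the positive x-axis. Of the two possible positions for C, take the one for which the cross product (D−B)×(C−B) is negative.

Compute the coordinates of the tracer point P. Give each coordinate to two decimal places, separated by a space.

A=(0,0), D=(7.00,0)
B = A + 4.00·(cos54°, sin54°) = (2.3511, 3.2361)
|BD| = 5.6643
circle(B,9.00) ∩ circle(D,5.00): a=7.7754, h=4.5325
  candidates: C₊=(11.3221,2.5138) cross=25.673; C₋=(6.1432,-4.9260) cross=-25.673
  mode - wants cross < 0 → take C=(6.1432,-4.9260) (cross=-25.673)
ex = (C−B)/|BC| = (0.4213,-0.9069); ey = (0.9069,0.4213)
P = B + -2.67·ex + -0.66·ey = (0.6276,5.3794)

0.63 5.38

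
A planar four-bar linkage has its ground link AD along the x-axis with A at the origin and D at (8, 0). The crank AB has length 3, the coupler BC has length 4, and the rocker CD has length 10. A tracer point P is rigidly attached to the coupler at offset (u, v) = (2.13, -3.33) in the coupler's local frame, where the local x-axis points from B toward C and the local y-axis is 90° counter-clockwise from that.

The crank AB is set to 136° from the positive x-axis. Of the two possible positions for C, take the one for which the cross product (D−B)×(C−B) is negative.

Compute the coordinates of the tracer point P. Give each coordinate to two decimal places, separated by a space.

-5.29 -0.32

A=(0,0), D=(8.00,0)
B = A + 3.00·(cos136°, sin136°) = (-2.1580, 2.0840)
|BD| = 10.3696
circle(B,4.00) ∩ circle(D,10.00): a=1.1345, h=3.8357
  candidates: C₊=(-0.2758,5.6135) cross=39.775; C₋=(-1.8175,-1.9015) cross=-39.775
  mode - wants cross < 0 → take C=(-1.8175,-1.9015) (cross=-39.775)
ex = (C−B)/|BC| = (0.0851,-0.9964); ey = (0.9964,0.0851)
P = B + 2.13·ex + -3.33·ey = (-5.2946,-0.3217)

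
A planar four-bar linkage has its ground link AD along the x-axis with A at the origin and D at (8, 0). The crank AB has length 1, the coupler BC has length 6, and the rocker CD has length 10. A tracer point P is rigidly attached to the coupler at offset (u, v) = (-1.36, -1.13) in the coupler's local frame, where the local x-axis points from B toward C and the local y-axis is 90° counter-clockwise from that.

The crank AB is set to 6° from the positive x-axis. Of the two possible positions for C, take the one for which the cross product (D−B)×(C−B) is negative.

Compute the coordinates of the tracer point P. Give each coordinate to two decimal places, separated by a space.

0.15 1.66

A=(0,0), D=(8.00,0)
B = A + 1.00·(cos6°, sin6°) = (0.9945, 0.1045)
|BD| = 7.0063
circle(B,6.00) ∩ circle(D,10.00): a=-1.0642, h=5.9049
  candidates: C₊=(0.0185,6.0246) cross=41.371; C₋=(-0.1577,-5.7838) cross=-41.371
  mode - wants cross < 0 → take C=(-0.1577,-5.7838) (cross=-41.371)
ex = (C−B)/|BC| = (-0.1920,-0.9814); ey = (0.9814,-0.1920)
P = B + -1.36·ex + -1.13·ey = (0.1467,1.6562)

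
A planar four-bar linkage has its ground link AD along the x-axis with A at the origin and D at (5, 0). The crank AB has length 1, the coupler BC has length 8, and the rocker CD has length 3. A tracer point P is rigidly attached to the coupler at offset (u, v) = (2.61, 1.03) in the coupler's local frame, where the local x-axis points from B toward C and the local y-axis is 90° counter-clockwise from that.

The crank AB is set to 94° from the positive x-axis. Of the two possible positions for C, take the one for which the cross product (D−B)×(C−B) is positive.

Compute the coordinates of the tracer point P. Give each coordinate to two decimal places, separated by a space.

2.58 1.92

A=(0,0), D=(5.00,0)
B = A + 1.00·(cos94°, sin94°) = (-0.0698, 0.9976)
|BD| = 5.1670
circle(B,8.00) ∩ circle(D,3.00): a=7.9058, h=1.2244
  candidates: C₊=(7.9236,0.6726) cross=6.326; C₋=(7.4509,-1.7301) cross=-6.326
  mode + wants cross > 0 → take C=(7.9236,0.6726) (cross=6.326)
ex = (C−B)/|BC| = (0.9992,-0.0406); ey = (0.0406,0.9992)
P = B + 2.61·ex + 1.03·ey = (2.5799,1.9207)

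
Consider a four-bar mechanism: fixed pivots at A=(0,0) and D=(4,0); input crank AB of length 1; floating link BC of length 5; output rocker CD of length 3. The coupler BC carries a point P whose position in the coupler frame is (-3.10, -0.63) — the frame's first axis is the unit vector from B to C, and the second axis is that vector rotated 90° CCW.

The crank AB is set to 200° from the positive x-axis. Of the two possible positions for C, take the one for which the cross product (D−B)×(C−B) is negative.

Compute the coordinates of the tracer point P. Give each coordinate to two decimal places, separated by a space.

-3.92 0.72

A=(0,0), D=(4.00,0)
B = A + 1.00·(cos200°, sin200°) = (-0.9397, -0.3420)
|BD| = 4.9515
circle(B,5.00) ∩ circle(D,3.00): a=4.0914, h=2.8741
  candidates: C₊=(2.9434,2.8078) cross=14.231; C₋=(3.3405,-2.9266) cross=-14.231
  mode - wants cross < 0 → take C=(3.3405,-2.9266) (cross=-14.231)
ex = (C−B)/|BC| = (0.8560,-0.5169); ey = (0.5169,0.8560)
P = B + -3.10·ex + -0.63·ey = (-3.9191,0.7211)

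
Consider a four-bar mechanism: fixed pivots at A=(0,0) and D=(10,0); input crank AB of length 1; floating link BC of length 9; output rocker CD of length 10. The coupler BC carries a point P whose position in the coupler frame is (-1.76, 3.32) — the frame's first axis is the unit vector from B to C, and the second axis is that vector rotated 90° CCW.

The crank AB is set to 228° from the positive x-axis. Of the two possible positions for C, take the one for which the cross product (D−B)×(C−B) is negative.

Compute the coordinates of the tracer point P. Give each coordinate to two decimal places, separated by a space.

A=(0,0), D=(10.00,0)
B = A + 1.00·(cos228°, sin228°) = (-0.6691, -0.7431)
|BD| = 10.6950
circle(B,9.00) ∩ circle(D,10.00): a=4.4592, h=7.8176
  candidates: C₊=(3.2361,7.3654) cross=83.609; C₋=(4.3225,-8.2320) cross=-83.609
  mode - wants cross < 0 → take C=(4.3225,-8.2320) (cross=-83.609)
ex = (C−B)/|BC| = (0.5546,-0.8321); ey = (0.8321,0.5546)
P = B + -1.76·ex + 3.32·ey = (1.1173,2.5627)

1.12 2.56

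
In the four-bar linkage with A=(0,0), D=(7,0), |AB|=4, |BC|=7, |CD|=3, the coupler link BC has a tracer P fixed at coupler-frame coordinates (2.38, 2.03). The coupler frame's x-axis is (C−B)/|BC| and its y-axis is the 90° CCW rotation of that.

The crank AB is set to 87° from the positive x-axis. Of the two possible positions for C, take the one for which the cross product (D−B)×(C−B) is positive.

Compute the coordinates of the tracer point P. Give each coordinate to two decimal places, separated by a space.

2.85 5.66

A=(0,0), D=(7.00,0)
B = A + 4.00·(cos87°, sin87°) = (0.2093, 3.9945)
|BD| = 7.8784
circle(B,7.00) ∩ circle(D,3.00): a=6.4778, h=2.6530
  candidates: C₊=(7.1379,2.9968) cross=20.901; C₋=(4.4476,-1.5765) cross=-20.901
  mode + wants cross > 0 → take C=(7.1379,2.9968) (cross=20.901)
ex = (C−B)/|BC| = (0.9898,-0.1425); ey = (0.1425,0.9898)
P = B + 2.38·ex + 2.03·ey = (2.8544,5.6646)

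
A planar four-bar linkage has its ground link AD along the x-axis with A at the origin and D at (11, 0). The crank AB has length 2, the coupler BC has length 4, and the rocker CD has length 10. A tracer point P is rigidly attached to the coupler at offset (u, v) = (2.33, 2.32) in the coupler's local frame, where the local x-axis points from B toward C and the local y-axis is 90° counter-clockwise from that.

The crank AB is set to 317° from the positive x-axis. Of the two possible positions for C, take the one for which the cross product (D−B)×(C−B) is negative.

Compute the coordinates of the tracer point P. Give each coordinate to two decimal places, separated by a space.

A=(0,0), D=(11.00,0)
B = A + 2.00·(cos317°, sin317°) = (1.4627, -1.3640)
|BD| = 9.6343
circle(B,4.00) ∩ circle(D,10.00): a=0.4578, h=3.9737
  candidates: C₊=(1.3533,2.6345) cross=38.284; C₋=(2.4784,-5.2329) cross=-38.284
  mode - wants cross < 0 → take C=(2.4784,-5.2329) (cross=-38.284)
ex = (C−B)/|BC| = (0.2539,-0.9672); ey = (0.9672,0.2539)
P = B + 2.33·ex + 2.32·ey = (4.2983,-3.0285)

4.30 -3.03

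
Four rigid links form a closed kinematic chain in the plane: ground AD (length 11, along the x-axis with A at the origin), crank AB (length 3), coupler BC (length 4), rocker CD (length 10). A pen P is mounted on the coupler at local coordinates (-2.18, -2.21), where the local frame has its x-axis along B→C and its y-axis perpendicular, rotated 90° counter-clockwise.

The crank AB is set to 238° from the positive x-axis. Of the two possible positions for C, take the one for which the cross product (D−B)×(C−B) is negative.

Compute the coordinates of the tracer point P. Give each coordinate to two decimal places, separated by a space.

A=(0,0), D=(11.00,0)
B = A + 3.00·(cos238°, sin238°) = (-1.5898, -2.5441)
|BD| = 12.8442
circle(B,4.00) ∩ circle(D,10.00): a=3.1522, h=2.4625
  candidates: C₊=(1.0122,0.4939) cross=31.629; C₋=(1.9877,-4.3335) cross=-31.629
  mode - wants cross < 0 → take C=(1.9877,-4.3335) (cross=-31.629)
ex = (C−B)/|BC| = (0.8944,-0.4473); ey = (0.4473,0.8944)
P = B + -2.18·ex + -2.21·ey = (-4.5281,-3.5455)

-4.53 -3.55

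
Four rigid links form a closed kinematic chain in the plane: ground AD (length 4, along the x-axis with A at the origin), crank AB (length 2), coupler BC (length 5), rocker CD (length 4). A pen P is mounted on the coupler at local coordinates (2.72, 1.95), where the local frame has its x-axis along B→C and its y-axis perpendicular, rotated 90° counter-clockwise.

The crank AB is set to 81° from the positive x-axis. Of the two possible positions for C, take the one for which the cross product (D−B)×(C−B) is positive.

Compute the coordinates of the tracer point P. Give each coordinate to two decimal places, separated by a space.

2.08 4.82

A=(0,0), D=(4.00,0)
B = A + 2.00·(cos81°, sin81°) = (0.3129, 1.9754)
|BD| = 4.1829
circle(B,5.00) ∩ circle(D,4.00): a=3.1673, h=3.8689
  candidates: C₊=(4.9318,3.8900) cross=16.183; C₋=(1.2776,-2.9307) cross=-16.183
  mode + wants cross > 0 → take C=(4.9318,3.8900) (cross=16.183)
ex = (C−B)/|BC| = (0.9238,0.3829); ey = (-0.3829,0.9238)
P = B + 2.72·ex + 1.95·ey = (2.0789,4.8183)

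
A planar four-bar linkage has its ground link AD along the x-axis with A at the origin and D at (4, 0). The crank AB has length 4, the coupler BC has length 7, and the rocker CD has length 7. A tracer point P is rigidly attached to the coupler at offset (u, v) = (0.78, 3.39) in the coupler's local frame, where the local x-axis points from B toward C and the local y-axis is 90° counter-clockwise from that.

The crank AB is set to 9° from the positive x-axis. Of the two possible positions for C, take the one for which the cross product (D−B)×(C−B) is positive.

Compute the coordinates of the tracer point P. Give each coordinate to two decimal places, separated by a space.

4.62 4.04

A=(0,0), D=(4.00,0)
B = A + 4.00·(cos9°, sin9°) = (3.9508, 0.6257)
|BD| = 0.6277
circle(B,7.00) ∩ circle(D,7.00): a=0.3138, h=6.9930
  candidates: C₊=(10.9468,0.8615) cross=4.389; C₋=(-2.9960,-0.2358) cross=-4.389
  mode + wants cross > 0 → take C=(10.9468,0.8615) (cross=4.389)
ex = (C−B)/|BC| = (0.9994,0.0337); ey = (-0.0337,0.9994)
P = B + 0.78·ex + 3.39·ey = (4.6161,4.0401)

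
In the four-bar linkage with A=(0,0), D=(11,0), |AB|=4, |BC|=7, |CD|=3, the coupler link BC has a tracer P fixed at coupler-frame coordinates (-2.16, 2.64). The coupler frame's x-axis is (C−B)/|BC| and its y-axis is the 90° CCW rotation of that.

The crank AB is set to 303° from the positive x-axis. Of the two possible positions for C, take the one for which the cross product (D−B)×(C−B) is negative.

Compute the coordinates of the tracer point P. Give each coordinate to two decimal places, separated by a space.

-0.35 -1.06

A=(0,0), D=(11.00,0)
B = A + 4.00·(cos303°, sin303°) = (2.1786, -3.3547)
|BD| = 9.4378
circle(B,7.00) ∩ circle(D,3.00): a=6.8380, h=1.4971
  candidates: C₊=(8.0379,0.4752) cross=14.129; C₋=(9.1022,-2.3234) cross=-14.129
  mode - wants cross < 0 → take C=(9.1022,-2.3234) (cross=-14.129)
ex = (C−B)/|BC| = (0.9891,0.1473); ey = (-0.1473,0.9891)
P = B + -2.16·ex + 2.64·ey = (-0.3468,-1.0617)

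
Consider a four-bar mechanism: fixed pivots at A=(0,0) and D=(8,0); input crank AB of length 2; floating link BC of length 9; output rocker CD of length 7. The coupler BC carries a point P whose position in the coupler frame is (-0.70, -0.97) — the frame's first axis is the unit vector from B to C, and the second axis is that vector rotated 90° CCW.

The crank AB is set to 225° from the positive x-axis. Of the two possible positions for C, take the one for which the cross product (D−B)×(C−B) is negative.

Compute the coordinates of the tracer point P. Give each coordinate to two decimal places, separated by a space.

A=(0,0), D=(8.00,0)
B = A + 2.00·(cos225°, sin225°) = (-1.4142, -1.4142)
|BD| = 9.5198
circle(B,9.00) ∩ circle(D,7.00): a=6.4406, h=6.2864
  candidates: C₊=(4.0211,5.7592) cross=59.845; C₋=(5.8888,-6.6740) cross=-59.845
  mode - wants cross < 0 → take C=(5.8888,-6.6740) (cross=-59.845)
ex = (C−B)/|BC| = (0.8114,-0.5844); ey = (0.5844,0.8114)
P = B + -0.70·ex + -0.97·ey = (-2.5491,-1.7922)

-2.55 -1.79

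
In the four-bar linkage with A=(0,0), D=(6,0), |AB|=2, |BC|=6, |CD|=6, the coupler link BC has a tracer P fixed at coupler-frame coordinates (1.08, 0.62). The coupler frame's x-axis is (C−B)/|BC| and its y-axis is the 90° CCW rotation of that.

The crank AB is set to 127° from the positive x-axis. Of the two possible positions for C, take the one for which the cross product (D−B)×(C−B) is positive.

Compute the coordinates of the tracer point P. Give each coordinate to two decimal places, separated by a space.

A=(0,0), D=(6.00,0)
B = A + 2.00·(cos127°, sin127°) = (-1.2036, 1.5973)
|BD| = 7.3786
circle(B,6.00) ∩ circle(D,6.00): a=3.6893, h=4.7317
  candidates: C₊=(3.4225,5.4182) cross=34.913; C₋=(1.3739,-3.8209) cross=-34.913
  mode + wants cross > 0 → take C=(3.4225,5.4182) (cross=34.913)
ex = (C−B)/|BC| = (0.7710,0.6368); ey = (-0.6368,0.7710)
P = B + 1.08·ex + 0.62·ey = (-0.7658,2.7631)

-0.77 2.76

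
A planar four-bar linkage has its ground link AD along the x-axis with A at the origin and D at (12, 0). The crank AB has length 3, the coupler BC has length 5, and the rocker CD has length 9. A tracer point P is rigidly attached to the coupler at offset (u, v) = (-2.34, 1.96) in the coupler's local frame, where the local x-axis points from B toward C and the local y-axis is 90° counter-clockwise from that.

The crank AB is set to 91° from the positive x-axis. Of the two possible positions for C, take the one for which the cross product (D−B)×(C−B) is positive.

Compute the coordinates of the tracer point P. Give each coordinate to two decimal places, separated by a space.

-2.98 3.85

A=(0,0), D=(12.00,0)
B = A + 3.00·(cos91°, sin91°) = (-0.0524, 2.9995)
|BD| = 12.4200
circle(B,5.00) ∩ circle(D,9.00): a=3.9556, h=3.0583
  candidates: C₊=(4.5247,5.0120) cross=37.985; C₋=(3.0475,-0.9236) cross=-37.985
  mode + wants cross > 0 → take C=(4.5247,5.0120) (cross=37.985)
ex = (C−B)/|BC| = (0.9154,0.4025); ey = (-0.4025,0.9154)
P = B + -2.34·ex + 1.96·ey = (-2.9833,3.8519)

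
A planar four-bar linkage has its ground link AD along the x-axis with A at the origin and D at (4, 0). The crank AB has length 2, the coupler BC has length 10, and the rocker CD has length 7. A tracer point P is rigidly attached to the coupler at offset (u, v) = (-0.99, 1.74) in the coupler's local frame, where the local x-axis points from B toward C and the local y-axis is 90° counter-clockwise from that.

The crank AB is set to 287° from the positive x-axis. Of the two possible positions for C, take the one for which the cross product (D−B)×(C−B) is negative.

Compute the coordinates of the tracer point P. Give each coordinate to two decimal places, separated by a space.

-0.32 -0.13

A=(0,0), D=(4.00,0)
B = A + 2.00·(cos287°, sin287°) = (0.5847, -1.9126)
|BD| = 3.9143
circle(B,10.00) ∩ circle(D,7.00): a=8.4717, h=5.3133
  candidates: C₊=(5.3801,6.8626) cross=20.798; C₋=(10.5724,-2.4090) cross=-20.798
  mode - wants cross < 0 → take C=(10.5724,-2.4090) (cross=-20.798)
ex = (C−B)/|BC| = (0.9988,-0.0496); ey = (0.0496,0.9988)
P = B + -0.99·ex + 1.74·ey = (-0.3177,-0.1256)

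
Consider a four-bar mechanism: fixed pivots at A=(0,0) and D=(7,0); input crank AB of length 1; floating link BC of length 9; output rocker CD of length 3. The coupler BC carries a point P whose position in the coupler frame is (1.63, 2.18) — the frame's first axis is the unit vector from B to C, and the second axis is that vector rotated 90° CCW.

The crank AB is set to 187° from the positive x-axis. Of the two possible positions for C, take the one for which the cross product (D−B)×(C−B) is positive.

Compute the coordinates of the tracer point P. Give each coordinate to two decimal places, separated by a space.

-0.21 2.48

A=(0,0), D=(7.00,0)
B = A + 1.00·(cos187°, sin187°) = (-0.9925, -0.1219)
|BD| = 7.9935
circle(B,9.00) ∩ circle(D,3.00): a=8.5004, h=2.9569
  candidates: C₊=(7.4618,2.9642) cross=23.636; C₋=(7.5520,-2.9488) cross=-23.636
  mode + wants cross > 0 → take C=(7.4618,2.9642) (cross=23.636)
ex = (C−B)/|BC| = (0.9394,0.3429); ey = (-0.3429,0.9394)
P = B + 1.63·ex + 2.18·ey = (-0.2089,2.4849)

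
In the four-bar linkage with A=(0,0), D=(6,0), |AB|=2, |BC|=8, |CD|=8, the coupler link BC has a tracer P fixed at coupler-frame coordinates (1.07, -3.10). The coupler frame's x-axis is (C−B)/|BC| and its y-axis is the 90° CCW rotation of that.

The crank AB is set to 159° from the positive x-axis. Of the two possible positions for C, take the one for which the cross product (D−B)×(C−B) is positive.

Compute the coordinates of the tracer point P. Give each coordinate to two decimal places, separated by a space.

A=(0,0), D=(6.00,0)
B = A + 2.00·(cos159°, sin159°) = (-1.8672, 0.7167)
|BD| = 7.8997
circle(B,8.00) ∩ circle(D,8.00): a=3.9499, h=6.9569
  candidates: C₊=(2.6976,7.2866) cross=54.958; C₋=(1.4352,-6.5698) cross=-54.958
  mode + wants cross > 0 → take C=(2.6976,7.2866) (cross=54.958)
ex = (C−B)/|BC| = (0.5706,0.8212); ey = (-0.8212,0.5706)
P = B + 1.07·ex + -3.10·ey = (1.2892,-0.1734)

1.29 -0.17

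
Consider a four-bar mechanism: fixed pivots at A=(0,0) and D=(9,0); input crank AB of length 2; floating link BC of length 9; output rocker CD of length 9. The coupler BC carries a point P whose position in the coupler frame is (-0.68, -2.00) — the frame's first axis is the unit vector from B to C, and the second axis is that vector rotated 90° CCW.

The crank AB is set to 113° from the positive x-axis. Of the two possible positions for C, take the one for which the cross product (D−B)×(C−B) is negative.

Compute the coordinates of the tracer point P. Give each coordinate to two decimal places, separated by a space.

A=(0,0), D=(9.00,0)
B = A + 2.00·(cos113°, sin113°) = (-0.7815, 1.8410)
|BD| = 9.9532
circle(B,9.00) ∩ circle(D,9.00): a=4.9766, h=7.4989
  candidates: C₊=(5.4963,8.2900) cross=74.638; C₋=(2.7222,-6.4490) cross=-74.638
  mode - wants cross < 0 → take C=(2.7222,-6.4490) (cross=-74.638)
ex = (C−B)/|BC| = (0.3893,-0.9211); ey = (0.9211,0.3893)
P = B + -0.68·ex + -2.00·ey = (-2.8884,1.6888)

-2.89 1.69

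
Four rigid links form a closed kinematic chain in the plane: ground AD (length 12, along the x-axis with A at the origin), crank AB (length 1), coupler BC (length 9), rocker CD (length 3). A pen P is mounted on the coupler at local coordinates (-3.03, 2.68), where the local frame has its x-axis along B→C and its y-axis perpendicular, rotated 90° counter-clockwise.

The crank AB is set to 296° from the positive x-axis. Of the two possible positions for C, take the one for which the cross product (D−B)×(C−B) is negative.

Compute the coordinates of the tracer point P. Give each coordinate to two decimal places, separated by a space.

A=(0,0), D=(12.00,0)
B = A + 1.00·(cos296°, sin296°) = (0.4384, -0.8988)
|BD| = 11.5965
circle(B,9.00) ∩ circle(D,3.00): a=8.9026, h=1.3202
  candidates: C₊=(9.2119,1.1075) cross=15.310; C₋=(9.4166,-1.5251) cross=-15.310
  mode - wants cross < 0 → take C=(9.4166,-1.5251) (cross=-15.310)
ex = (C−B)/|BC| = (0.9976,-0.0696); ey = (0.0696,0.9976)
P = B + -3.03·ex + 2.68·ey = (-2.3978,1.9856)

-2.40 1.99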